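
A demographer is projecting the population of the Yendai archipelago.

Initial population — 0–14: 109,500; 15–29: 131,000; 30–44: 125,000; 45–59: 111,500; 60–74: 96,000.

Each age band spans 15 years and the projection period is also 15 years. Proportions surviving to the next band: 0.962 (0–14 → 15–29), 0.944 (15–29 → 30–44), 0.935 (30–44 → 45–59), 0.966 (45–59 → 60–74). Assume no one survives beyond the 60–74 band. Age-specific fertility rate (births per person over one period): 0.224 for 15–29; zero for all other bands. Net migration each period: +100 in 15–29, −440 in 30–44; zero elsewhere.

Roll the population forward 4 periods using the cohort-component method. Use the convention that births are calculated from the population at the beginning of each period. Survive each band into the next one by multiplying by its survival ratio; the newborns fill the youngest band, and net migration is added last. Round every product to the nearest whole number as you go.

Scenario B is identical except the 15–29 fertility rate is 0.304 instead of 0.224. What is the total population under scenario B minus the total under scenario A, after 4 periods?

25979

Let group 1 be 0–14 through group 5 = 60–74.
[period 1]
Births: 131000 * 0.224 = 29344
Group 2: 109500 * 0.962 = 105339
Group 3: 131000 * 0.944 = 123664
Group 4: 125000 * 0.935 = 116875
Group 5: 111500 * 0.966 = 107709
Net migration: Group 2 + 100 → 105439; Group 3 − 440 → 123224
→ [29344, 105439, 123224, 116875, 107709]
[period 2]
Births: 105439 * 0.224 = 23618
Group 2: 29344 * 0.962 = 28229
Group 3: 105439 * 0.944 = 99534
Group 4: 123224 * 0.935 = 115214
Group 5: 116875 * 0.966 = 112901
Net migration: Group 2 + 100 → 28329; Group 3 − 440 → 99094
→ [23618, 28329, 99094, 115214, 112901]
[period 3]
Births: 28329 * 0.224 = 6346
Group 2: 23618 * 0.962 = 22721
Group 3: 28329 * 0.944 = 26743
Group 4: 99094 * 0.935 = 92653
Group 5: 115214 * 0.966 = 111297
Net migration: Group 2 + 100 → 22821; Group 3 − 440 → 26303
→ [6346, 22821, 26303, 92653, 111297]
[period 4]
Births: 22821 * 0.224 = 5112
Group 2: 6346 * 0.962 = 6105
Group 3: 22821 * 0.944 = 21543
Group 4: 26303 * 0.935 = 24593
Group 5: 92653 * 0.966 = 89503
Net migration: Group 2 + 100 → 6205; Group 3 − 440 → 21103
→ [5112, 6205, 21103, 24593, 89503]
Scenario A total after 4 periods: 146516
Scenario B projection —
[period 1]
Births: 131000 * 0.304 = 39824
Group 2: 109500 * 0.962 = 105339
Group 3: 131000 * 0.944 = 123664
Group 4: 125000 * 0.935 = 116875
Group 5: 111500 * 0.966 = 107709
Net migration: Group 2 + 100 → 105439; Group 3 − 440 → 123224
→ [39824, 105439, 123224, 116875, 107709]
[period 2]
Births: 105439 * 0.304 = 32053
Group 2: 39824 * 0.962 = 38311
Group 3: 105439 * 0.944 = 99534
Group 4: 123224 * 0.935 = 115214
Group 5: 116875 * 0.966 = 112901
Net migration: Group 2 + 100 → 38411; Group 3 − 440 → 99094
→ [32053, 38411, 99094, 115214, 112901]
[period 3]
Births: 38411 * 0.304 = 11677
Group 2: 32053 * 0.962 = 30835
Group 3: 38411 * 0.944 = 36260
Group 4: 99094 * 0.935 = 92653
Group 5: 115214 * 0.966 = 111297
Net migration: Group 2 + 100 → 30935; Group 3 − 440 → 35820
→ [11677, 30935, 35820, 92653, 111297]
[period 4]
Births: 30935 * 0.304 = 9404
Group 2: 11677 * 0.962 = 11233
Group 3: 30935 * 0.944 = 29203
Group 4: 35820 * 0.935 = 33492
Group 5: 92653 * 0.966 = 89503
Net migration: Group 2 + 100 → 11333; Group 3 − 440 → 28763
→ [9404, 11333, 28763, 33492, 89503]
Scenario B total after 4 periods: 172495
Difference B − A = 172495 − 146516 = 25979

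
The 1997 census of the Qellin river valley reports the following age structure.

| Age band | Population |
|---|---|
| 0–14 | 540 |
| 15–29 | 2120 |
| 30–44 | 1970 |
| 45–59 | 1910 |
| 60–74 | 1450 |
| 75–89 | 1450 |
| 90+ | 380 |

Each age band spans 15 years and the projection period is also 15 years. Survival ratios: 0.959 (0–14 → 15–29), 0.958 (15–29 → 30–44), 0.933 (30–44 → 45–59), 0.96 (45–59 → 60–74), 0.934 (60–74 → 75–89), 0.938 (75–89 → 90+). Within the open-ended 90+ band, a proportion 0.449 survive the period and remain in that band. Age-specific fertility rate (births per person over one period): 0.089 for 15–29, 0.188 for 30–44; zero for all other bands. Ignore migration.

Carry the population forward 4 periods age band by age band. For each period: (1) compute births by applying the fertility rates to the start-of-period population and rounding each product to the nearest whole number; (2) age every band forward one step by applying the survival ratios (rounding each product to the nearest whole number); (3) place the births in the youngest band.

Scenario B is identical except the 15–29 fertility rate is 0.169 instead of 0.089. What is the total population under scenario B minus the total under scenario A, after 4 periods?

321

After projecting period 1:
Births: 2120 * 0.089 = 189, 1970 * 0.188 = 370 ⇒ total 559
15–29: 540 * 0.959 = 518
30–44: 2120 * 0.958 = 2031
45–59: 1970 * 0.933 = 1838
60–74: 1910 * 0.96 = 1834
75–89: 1450 * 0.934 = 1354
90+: 1450 * 0.938 + 380 * 0.449 = 1360 + 171 = 1531
End of period: [559, 518, 2031, 1838, 1834, 1354, 1531]
After projecting period 2:
Births: 518 * 0.089 = 46, 2031 * 0.188 = 382 ⇒ total 428
15–29: 559 * 0.959 = 536
30–44: 518 * 0.958 = 496
45–59: 2031 * 0.933 = 1895
60–74: 1838 * 0.96 = 1764
75–89: 1834 * 0.934 = 1713
90+: 1354 * 0.938 + 1531 * 0.449 = 1270 + 687 = 1957
End of period: [428, 536, 496, 1895, 1764, 1713, 1957]
After projecting period 3:
Births: 536 * 0.089 = 48, 496 * 0.188 = 93 ⇒ total 141
15–29: 428 * 0.959 = 410
30–44: 536 * 0.958 = 513
45–59: 496 * 0.933 = 463
60–74: 1895 * 0.96 = 1819
75–89: 1764 * 0.934 = 1648
90+: 1713 * 0.938 + 1957 * 0.449 = 1607 + 879 = 2486
End of period: [141, 410, 513, 463, 1819, 1648, 2486]
After projecting period 4:
Births: 410 * 0.089 = 36, 513 * 0.188 = 96 ⇒ total 132
15–29: 141 * 0.959 = 135
30–44: 410 * 0.958 = 393
45–59: 513 * 0.933 = 479
60–74: 463 * 0.96 = 444
75–89: 1819 * 0.934 = 1699
90+: 1648 * 0.938 + 2486 * 0.449 = 1546 + 1116 = 2662
End of period: [132, 135, 393, 479, 444, 1699, 2662]
Scenario A total after 4 periods: 5944
Scenario B projection —
After projecting period 1:
Births: 2120 * 0.169 = 358, 1970 * 0.188 = 370 ⇒ total 728
15–29: 540 * 0.959 = 518
30–44: 2120 * 0.958 = 2031
45–59: 1970 * 0.933 = 1838
60–74: 1910 * 0.96 = 1834
75–89: 1450 * 0.934 = 1354
90+: 1450 * 0.938 + 380 * 0.449 = 1360 + 171 = 1531
End of period: [728, 518, 2031, 1838, 1834, 1354, 1531]
After projecting period 2:
Births: 518 * 0.169 = 88, 2031 * 0.188 = 382 ⇒ total 470
15–29: 728 * 0.959 = 698
30–44: 518 * 0.958 = 496
45–59: 2031 * 0.933 = 1895
60–74: 1838 * 0.96 = 1764
75–89: 1834 * 0.934 = 1713
90+: 1354 * 0.938 + 1531 * 0.449 = 1270 + 687 = 1957
End of period: [470, 698, 496, 1895, 1764, 1713, 1957]
After projecting period 3:
Births: 698 * 0.169 = 118, 496 * 0.188 = 93 ⇒ total 211
15–29: 470 * 0.959 = 451
30–44: 698 * 0.958 = 669
45–59: 496 * 0.933 = 463
60–74: 1895 * 0.96 = 1819
75–89: 1764 * 0.934 = 1648
90+: 1713 * 0.938 + 1957 * 0.449 = 1607 + 879 = 2486
End of period: [211, 451, 669, 463, 1819, 1648, 2486]
After projecting period 4:
Births: 451 * 0.169 = 76, 669 * 0.188 = 126 ⇒ total 202
15–29: 211 * 0.959 = 202
30–44: 451 * 0.958 = 432
45–59: 669 * 0.933 = 624
60–74: 463 * 0.96 = 444
75–89: 1819 * 0.934 = 1699
90+: 1648 * 0.938 + 2486 * 0.449 = 1546 + 1116 = 2662
End of period: [202, 202, 432, 624, 444, 1699, 2662]
Scenario B total after 4 periods: 6265
Difference B − A = 6265 − 5944 = 321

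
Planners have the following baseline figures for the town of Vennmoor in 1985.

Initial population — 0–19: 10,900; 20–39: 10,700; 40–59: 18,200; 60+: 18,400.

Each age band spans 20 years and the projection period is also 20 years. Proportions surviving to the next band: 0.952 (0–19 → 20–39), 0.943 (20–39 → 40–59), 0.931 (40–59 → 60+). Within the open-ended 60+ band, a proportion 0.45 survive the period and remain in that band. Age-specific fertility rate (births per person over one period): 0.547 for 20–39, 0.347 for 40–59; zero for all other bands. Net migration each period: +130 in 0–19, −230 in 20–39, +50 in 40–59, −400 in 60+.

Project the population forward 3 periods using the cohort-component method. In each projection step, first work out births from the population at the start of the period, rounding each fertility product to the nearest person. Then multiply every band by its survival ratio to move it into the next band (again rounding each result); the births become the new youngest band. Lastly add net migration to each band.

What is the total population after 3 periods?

Period 1.
Births: 10700 × 0.547 = 5853 ; 18200 × 0.347 = 6315 ⇒ total 12168
20–39: 10900 × 0.952 = 10377
40–59: 10700 × 0.943 = 10090
60+: 18200 × 0.931 + 18400 × 0.45 = 16944 + 8280 = 25224
Net migration: 0–19 + 130 → 12298; 20–39 − 230 → 10147; 40–59 + 50 → 10140; 60+ − 400 → 24824
→ [12298, 10147, 10140, 24824]
Period 2.
Births: 10147 × 0.547 = 5550 ; 10140 × 0.347 = 3519 ⇒ total 9069
20–39: 12298 × 0.952 = 11708
40–59: 10147 × 0.943 = 9569
60+: 10140 × 0.931 + 24824 × 0.45 = 9440 + 11171 = 20611
Net migration: 0–19 + 130 → 9199; 20–39 − 230 → 11478; 40–59 + 50 → 9619; 60+ − 400 → 20211
→ [9199, 11478, 9619, 20211]
Period 3.
Births: 11478 × 0.547 = 6278 ; 9619 × 0.347 = 3338 ⇒ total 9616
20–39: 9199 × 0.952 = 8757
40–59: 11478 × 0.943 = 10824
60+: 9619 × 0.931 + 20211 × 0.45 = 8955 + 9095 = 18050
Net migration: 0–19 + 130 → 9746; 20–39 − 230 → 8527; 40–59 + 50 → 10874; 60+ − 400 → 17650
→ [9746, 8527, 10874, 17650]
Total after period 3: 9746 + 8527 + 10874 + 17650 = 46797

46797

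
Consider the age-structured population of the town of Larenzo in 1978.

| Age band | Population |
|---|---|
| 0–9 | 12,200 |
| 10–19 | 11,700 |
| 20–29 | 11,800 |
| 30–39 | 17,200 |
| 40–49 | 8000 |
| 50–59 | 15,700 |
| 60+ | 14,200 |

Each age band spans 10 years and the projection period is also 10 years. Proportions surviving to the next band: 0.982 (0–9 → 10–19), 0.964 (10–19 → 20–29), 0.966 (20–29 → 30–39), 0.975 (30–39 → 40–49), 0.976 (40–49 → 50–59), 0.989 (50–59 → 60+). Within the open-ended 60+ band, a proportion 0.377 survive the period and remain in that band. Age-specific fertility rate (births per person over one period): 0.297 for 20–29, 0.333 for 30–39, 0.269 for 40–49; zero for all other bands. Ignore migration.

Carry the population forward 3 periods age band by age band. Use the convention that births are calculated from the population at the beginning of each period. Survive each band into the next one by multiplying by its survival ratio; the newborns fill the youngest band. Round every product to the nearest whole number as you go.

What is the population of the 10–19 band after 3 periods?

— Period 1 —
Births: 11800 × 0.297 = 3505  |  17200 × 0.333 = 5728  |  8000 × 0.269 = 2152 → total 11385
10–19: 12200 × 0.982 = 11980
20–29: 11700 × 0.964 = 11279
30–39: 11800 × 0.966 = 11399
40–49: 17200 × 0.975 = 16770
50–59: 8000 × 0.976 = 7808
60+: 15700 × 0.989 + 14200 × 0.377 = 15527 + 5353 = 20880
End of period: [11385, 11980, 11279, 11399, 16770, 7808, 20880]
— Period 2 —
Births: 11279 × 0.297 = 3350  |  11399 × 0.333 = 3796  |  16770 × 0.269 = 4511 → total 11657
10–19: 11385 × 0.982 = 11180
20–29: 11980 × 0.964 = 11549
30–39: 11279 × 0.966 = 10896
40–49: 11399 × 0.975 = 11114
50–59: 16770 × 0.976 = 16368
60+: 7808 × 0.989 + 20880 × 0.377 = 7722 + 7872 = 15594
End of period: [11657, 11180, 11549, 10896, 11114, 16368, 15594]
— Period 3 —
Births: 11549 × 0.297 = 3430  |  10896 × 0.333 = 3628  |  11114 × 0.269 = 2990 → total 10048
10–19: 11657 × 0.982 = 11447
20–29: 11180 × 0.964 = 10778
30–39: 11549 × 0.966 = 11156
40–49: 10896 × 0.975 = 10624
50–59: 11114 × 0.976 = 10847
60+: 16368 × 0.989 + 15594 × 0.377 = 16188 + 5879 = 22067
End of period: [10048, 11447, 10778, 11156, 10624, 10847, 22067]

11447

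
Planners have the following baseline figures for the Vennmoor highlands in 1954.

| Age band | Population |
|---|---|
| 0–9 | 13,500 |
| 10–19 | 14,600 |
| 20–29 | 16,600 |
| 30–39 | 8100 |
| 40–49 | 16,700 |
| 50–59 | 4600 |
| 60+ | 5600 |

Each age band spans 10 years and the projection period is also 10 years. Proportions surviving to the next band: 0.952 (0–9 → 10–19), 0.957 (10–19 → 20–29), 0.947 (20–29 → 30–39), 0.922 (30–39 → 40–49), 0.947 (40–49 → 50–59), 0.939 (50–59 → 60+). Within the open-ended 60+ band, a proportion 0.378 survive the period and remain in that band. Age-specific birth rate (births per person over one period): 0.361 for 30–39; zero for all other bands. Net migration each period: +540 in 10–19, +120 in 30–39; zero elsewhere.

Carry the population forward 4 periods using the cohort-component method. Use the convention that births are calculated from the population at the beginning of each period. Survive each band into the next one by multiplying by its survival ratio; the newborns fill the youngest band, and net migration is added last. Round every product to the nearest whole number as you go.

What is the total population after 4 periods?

Period 1:
Births: 8100 × 0.361 = 2924
10–19: 13500 × 0.952 = 12852
20–29: 14600 × 0.957 = 13972
30–39: 16600 × 0.947 = 15720
40–49: 8100 × 0.922 = 7468
50–59: 16700 × 0.947 = 15815
60+: 4600 × 0.939 + 5600 × 0.378 = 4319 + 2117 = 6436
Net migration: 10–19 + 540 → 13392; 30–39 + 120 → 15840
Giving 2924 / 13392 / 13972 / 15840 / 7468 / 15815 / 6436.
Period 2:
Births: 15840 × 0.361 = 5718
10–19: 2924 × 0.952 = 2784
20–29: 13392 × 0.957 = 12816
30–39: 13972 × 0.947 = 13231
40–49: 15840 × 0.922 = 14604
50–59: 7468 × 0.947 = 7072
60+: 15815 × 0.939 + 6436 × 0.378 = 14850 + 2433 = 17283
Net migration: 10–19 + 540 → 3324; 30–39 + 120 → 13351
Giving 5718 / 3324 / 12816 / 13351 / 14604 / 7072 / 17283.
Period 3:
Births: 13351 × 0.361 = 4820
10–19: 5718 × 0.952 = 5444
20–29: 3324 × 0.957 = 3181
30–39: 12816 × 0.947 = 12137
40–49: 13351 × 0.922 = 12310
50–59: 14604 × 0.947 = 13830
60+: 7072 × 0.939 + 17283 × 0.378 = 6641 + 6533 = 13174
Net migration: 10–19 + 540 → 5984; 30–39 + 120 → 12257
Giving 4820 / 5984 / 3181 / 12257 / 12310 / 13830 / 13174.
Period 4:
Births: 12257 × 0.361 = 4425
10–19: 4820 × 0.952 = 4589
20–29: 5984 × 0.957 = 5727
30–39: 3181 × 0.947 = 3012
40–49: 12257 × 0.922 = 11301
50–59: 12310 × 0.947 = 11658
60+: 13830 × 0.939 + 13174 × 0.378 = 12986 + 4980 = 17966
Net migration: 10–19 + 540 → 5129; 30–39 + 120 → 3132
Giving 4425 / 5129 / 5727 / 3132 / 11301 / 11658 / 17966.
Total after period 4: 4425 + 5129 + 5727 + 3132 + 11301 + 11658 + 17966 = 59338

59338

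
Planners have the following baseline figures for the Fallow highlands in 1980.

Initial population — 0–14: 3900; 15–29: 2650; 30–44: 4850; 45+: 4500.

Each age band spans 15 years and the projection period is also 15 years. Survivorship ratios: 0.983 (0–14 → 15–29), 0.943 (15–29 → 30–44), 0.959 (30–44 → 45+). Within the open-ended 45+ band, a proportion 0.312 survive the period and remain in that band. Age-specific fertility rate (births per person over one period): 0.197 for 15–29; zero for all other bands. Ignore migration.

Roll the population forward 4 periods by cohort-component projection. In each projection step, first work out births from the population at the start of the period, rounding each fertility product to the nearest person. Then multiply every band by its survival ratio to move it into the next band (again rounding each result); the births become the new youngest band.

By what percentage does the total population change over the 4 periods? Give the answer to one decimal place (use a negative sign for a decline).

-81.7

After projecting period 1:
Births: 2650 * 0.197 = 522
15–29: 3900 * 0.983 = 3834
30–44: 2650 * 0.943 = 2499
45+: 4850 * 0.959 + 4500 * 0.312 = 4651 + 1404 = 6055
End of period: [522, 3834, 2499, 6055]
After projecting period 2:
Births: 3834 * 0.197 = 755
15–29: 522 * 0.983 = 513
30–44: 3834 * 0.943 = 3615
45+: 2499 * 0.959 + 6055 * 0.312 = 2397 + 1889 = 4286
End of period: [755, 513, 3615, 4286]
After projecting period 3:
Births: 513 * 0.197 = 101
15–29: 755 * 0.983 = 742
30–44: 513 * 0.943 = 484
45+: 3615 * 0.959 + 4286 * 0.312 = 3467 + 1337 = 4804
End of period: [101, 742, 484, 4804]
After projecting period 4:
Births: 742 * 0.197 = 146
15–29: 101 * 0.983 = 99
30–44: 742 * 0.943 = 700
45+: 484 * 0.959 + 4804 * 0.312 = 464 + 1499 = 1963
End of period: [146, 99, 700, 1963]
Total: 15900 → 2908; change = -12992; percentage change = -81.7%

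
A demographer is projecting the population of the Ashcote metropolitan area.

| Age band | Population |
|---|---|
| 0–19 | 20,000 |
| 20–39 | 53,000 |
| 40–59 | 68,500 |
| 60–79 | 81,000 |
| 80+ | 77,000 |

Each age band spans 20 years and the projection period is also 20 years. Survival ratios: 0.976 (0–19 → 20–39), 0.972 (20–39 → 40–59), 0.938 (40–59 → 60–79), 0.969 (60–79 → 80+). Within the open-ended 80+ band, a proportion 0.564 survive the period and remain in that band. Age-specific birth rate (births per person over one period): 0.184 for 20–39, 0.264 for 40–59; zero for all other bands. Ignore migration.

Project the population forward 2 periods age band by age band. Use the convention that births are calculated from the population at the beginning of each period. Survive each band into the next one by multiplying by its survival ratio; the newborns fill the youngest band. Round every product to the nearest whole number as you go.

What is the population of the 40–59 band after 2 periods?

18973

(Bands numbered youngest = 1 to oldest = 5.)
— Period 1 —
Births: 53000 × 0.184 = 9752  |  68500 × 0.264 = 18084 ⇒ total 27836
Band 2: 20000 × 0.976 = 19520
Band 3: 53000 × 0.972 = 51516
Band 4: 68500 × 0.938 = 64253
Band 5: 81000 × 0.969 + 77000 × 0.564 = 78489 + 43428 = 121917
→ [27836, 19520, 51516, 64253, 121917]
— Period 2 —
Births: 19520 × 0.184 = 3592  |  51516 × 0.264 = 13600 ⇒ total 17192
Band 2: 27836 × 0.976 = 27168
Band 3: 19520 × 0.972 = 18973
Band 4: 51516 × 0.938 = 48322
Band 5: 64253 × 0.969 + 121917 × 0.564 = 62261 + 68761 = 131022
→ [17192, 27168, 18973, 48322, 131022]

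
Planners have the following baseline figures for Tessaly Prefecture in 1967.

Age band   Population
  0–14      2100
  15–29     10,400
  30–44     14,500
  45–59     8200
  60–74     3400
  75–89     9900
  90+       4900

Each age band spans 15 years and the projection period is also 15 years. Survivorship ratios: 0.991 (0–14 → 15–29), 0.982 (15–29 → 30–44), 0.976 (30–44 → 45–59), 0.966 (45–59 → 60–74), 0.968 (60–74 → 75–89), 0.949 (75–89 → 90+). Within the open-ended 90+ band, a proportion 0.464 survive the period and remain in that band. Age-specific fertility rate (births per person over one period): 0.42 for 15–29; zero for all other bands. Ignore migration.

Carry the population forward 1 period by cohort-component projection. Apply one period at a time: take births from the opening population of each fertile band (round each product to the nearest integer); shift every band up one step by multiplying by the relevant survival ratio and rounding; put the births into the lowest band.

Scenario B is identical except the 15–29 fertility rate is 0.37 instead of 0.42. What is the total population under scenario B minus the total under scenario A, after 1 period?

-520

(Bands numbered youngest = 1 to oldest = 7.)
— Period 1 —
Births: 10400 × 0.42 = 4368
Band 2: 2100 × 0.991 = 2081
Band 3: 10400 × 0.982 = 10213
Band 4: 14500 × 0.976 = 14152
Band 5: 8200 × 0.966 = 7921
Band 6: 3400 × 0.968 = 3291
Band 7: 9900 × 0.949 + 4900 × 0.464 = 9395 + 2274 = 11669
Population now: 0–14=4368, 15–29=2081, 30–44=10213, 45–59=14152, 60–74=7921, 75–89=3291, 90+=11669
Scenario A total after 1 period: 53695
Scenario B projection —
— Period 1 —
Births: 10400 × 0.37 = 3848
Band 2: 2100 × 0.991 = 2081
Band 3: 10400 × 0.982 = 10213
Band 4: 14500 × 0.976 = 14152
Band 5: 8200 × 0.966 = 7921
Band 6: 3400 × 0.968 = 3291
Band 7: 9900 × 0.949 + 4900 × 0.464 = 9395 + 2274 = 11669
Population now: 0–14=3848, 15–29=2081, 30–44=10213, 45–59=14152, 60–74=7921, 75–89=3291, 90+=11669
Scenario B total after 1 period: 53175
Difference B − A = 53175 − 53695 = -520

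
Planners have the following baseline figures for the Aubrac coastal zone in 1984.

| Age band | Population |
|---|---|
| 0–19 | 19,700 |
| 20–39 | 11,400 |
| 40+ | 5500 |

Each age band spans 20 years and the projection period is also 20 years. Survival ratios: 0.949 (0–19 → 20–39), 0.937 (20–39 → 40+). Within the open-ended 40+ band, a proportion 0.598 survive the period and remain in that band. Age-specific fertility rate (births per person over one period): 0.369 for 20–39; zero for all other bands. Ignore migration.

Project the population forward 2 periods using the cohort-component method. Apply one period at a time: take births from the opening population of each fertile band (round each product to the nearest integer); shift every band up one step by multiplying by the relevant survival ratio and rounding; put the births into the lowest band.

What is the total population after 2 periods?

Numbering the groups 1..3 from youngest to oldest:
Period 1:
Births: 11400 × 0.369 = 4207
Group 2: 19700 × 0.949 = 18695
Group 3: 11400 × 0.937 + 5500 × 0.598 = 10682 + 3289 = 13971
Giving 4207 / 18695 / 13971.
Period 2:
Births: 18695 × 0.369 = 6898
Group 2: 4207 × 0.949 = 3992
Group 3: 18695 × 0.937 + 13971 × 0.598 = 17517 + 8355 = 25872
Giving 6898 / 3992 / 25872.
Total after period 2: 6898 + 3992 + 25872 = 36762

36762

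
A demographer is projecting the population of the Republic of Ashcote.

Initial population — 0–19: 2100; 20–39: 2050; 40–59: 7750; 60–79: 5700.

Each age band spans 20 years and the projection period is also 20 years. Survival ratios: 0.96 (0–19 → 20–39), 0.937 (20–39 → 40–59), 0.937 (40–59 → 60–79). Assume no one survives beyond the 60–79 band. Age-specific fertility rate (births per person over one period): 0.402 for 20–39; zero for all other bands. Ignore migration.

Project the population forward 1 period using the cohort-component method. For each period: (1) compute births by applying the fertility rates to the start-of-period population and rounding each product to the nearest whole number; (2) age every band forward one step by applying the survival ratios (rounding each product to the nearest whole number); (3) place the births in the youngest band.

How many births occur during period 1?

After projecting period 1:
Births: 2050 * 0.402 = 824
20–39: 2100 * 0.96 = 2016
40–59: 2050 * 0.937 = 1921
60–79: 7750 * 0.937 = 7262
End of period: [824, 2016, 1921, 7262]

824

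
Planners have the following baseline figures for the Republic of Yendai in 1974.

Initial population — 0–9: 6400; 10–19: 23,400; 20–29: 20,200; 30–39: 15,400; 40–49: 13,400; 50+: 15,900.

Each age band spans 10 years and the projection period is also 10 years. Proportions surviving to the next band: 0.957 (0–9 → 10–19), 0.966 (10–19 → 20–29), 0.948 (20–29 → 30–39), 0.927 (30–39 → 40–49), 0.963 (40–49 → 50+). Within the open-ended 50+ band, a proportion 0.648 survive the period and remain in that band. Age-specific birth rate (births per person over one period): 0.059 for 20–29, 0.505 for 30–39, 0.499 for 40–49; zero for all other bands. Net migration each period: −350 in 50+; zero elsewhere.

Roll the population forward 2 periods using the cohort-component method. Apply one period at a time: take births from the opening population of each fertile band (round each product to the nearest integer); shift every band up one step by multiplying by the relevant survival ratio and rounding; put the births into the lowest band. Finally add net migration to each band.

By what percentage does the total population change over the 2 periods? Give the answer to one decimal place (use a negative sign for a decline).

Period 1:
Births: 20200 × 0.059 = 1192 ; 15400 × 0.505 = 7777 ; 13400 × 0.499 = 6687 → total 15656
10–19: 6400 × 0.957 = 6125
20–29: 23400 × 0.966 = 22604
30–39: 20200 × 0.948 = 19150
40–49: 15400 × 0.927 = 14276
50+: 13400 × 0.963 + 15900 × 0.648 = 12904 + 10303 = 23207
Net migration: 50+ − 350 → 22857
Population now: 0–9=15656, 10–19=6125, 20–29=22604, 30–39=19150, 40–49=14276, 50+=22857
Period 2:
Births: 22604 × 0.059 = 1334 ; 19150 × 0.505 = 9671 ; 14276 × 0.499 = 7124 → total 18129
10–19: 15656 × 0.957 = 14983
20–29: 6125 × 0.966 = 5917
30–39: 22604 × 0.948 = 21429
40–49: 19150 × 0.927 = 17752
50+: 14276 × 0.963 + 22857 × 0.648 = 13748 + 14811 = 28559
Net migration: 50+ − 350 → 28209
Population now: 0–9=18129, 10–19=14983, 20–29=5917, 30–39=21429, 40–49=17752, 50+=28209
Total: 94700 → 106419; change = 11719; percentage change = 12.4%

12.4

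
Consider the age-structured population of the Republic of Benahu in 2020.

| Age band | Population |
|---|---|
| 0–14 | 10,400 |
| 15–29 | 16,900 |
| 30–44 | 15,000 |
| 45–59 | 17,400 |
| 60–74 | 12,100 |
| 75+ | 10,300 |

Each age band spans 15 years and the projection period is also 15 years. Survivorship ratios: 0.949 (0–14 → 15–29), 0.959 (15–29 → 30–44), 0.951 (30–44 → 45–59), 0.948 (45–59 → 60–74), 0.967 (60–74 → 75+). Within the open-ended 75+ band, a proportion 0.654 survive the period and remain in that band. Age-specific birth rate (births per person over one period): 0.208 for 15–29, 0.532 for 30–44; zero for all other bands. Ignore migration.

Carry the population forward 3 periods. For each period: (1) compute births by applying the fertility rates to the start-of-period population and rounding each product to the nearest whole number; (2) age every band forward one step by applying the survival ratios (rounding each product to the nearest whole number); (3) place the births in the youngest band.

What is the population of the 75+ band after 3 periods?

31395

Call the bands 1 to 6, youngest first.
Period 1:
Births: 16900 × 0.208 = 3515 ; 15000 × 0.532 = 7980 → 11495
Band 2: 10400 × 0.949 = 9870
Band 3: 16900 × 0.959 = 16207
Band 4: 15000 × 0.951 = 14265
Band 5: 17400 × 0.948 = 16495
Band 6: 12100 × 0.967 + 10300 × 0.654 = 11701 + 6736 = 18437
→ [11495, 9870, 16207, 14265, 16495, 18437]
Period 2:
Births: 9870 × 0.208 = 2053 ; 16207 × 0.532 = 8622 → 10675
Band 2: 11495 × 0.949 = 10909
Band 3: 9870 × 0.959 = 9465
Band 4: 16207 × 0.951 = 15413
Band 5: 14265 × 0.948 = 13523
Band 6: 16495 × 0.967 + 18437 × 0.654 = 15951 + 12058 = 28009
→ [10675, 10909, 9465, 15413, 13523, 28009]
Period 3:
Births: 10909 × 0.208 = 2269 ; 9465 × 0.532 = 5035 → 7304
Band 2: 10675 × 0.949 = 10131
Band 3: 10909 × 0.959 = 10462
Band 4: 9465 × 0.951 = 9001
Band 5: 15413 × 0.948 = 14612
Band 6: 13523 × 0.967 + 28009 × 0.654 = 13077 + 18318 = 31395
→ [7304, 10131, 10462, 9001, 14612, 31395]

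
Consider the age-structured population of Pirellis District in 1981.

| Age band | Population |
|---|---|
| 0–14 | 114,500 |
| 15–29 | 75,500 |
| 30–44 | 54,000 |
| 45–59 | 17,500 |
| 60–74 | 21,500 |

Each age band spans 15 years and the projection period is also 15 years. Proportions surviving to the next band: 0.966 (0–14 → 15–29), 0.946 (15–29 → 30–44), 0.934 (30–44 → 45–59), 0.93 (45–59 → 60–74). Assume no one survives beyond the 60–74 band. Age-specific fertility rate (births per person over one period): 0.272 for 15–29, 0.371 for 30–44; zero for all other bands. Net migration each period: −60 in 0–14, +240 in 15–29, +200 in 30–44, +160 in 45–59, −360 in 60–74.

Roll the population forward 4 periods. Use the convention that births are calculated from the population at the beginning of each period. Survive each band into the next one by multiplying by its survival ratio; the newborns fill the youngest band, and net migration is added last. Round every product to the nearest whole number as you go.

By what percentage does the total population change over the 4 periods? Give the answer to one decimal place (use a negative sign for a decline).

-9.8

Period 1.
Births: 75500 * 0.272 = 20536  |  54000 * 0.371 = 20034 → total 40570
15–29: 114500 * 0.966 = 110607
30–44: 75500 * 0.946 = 71423
45–59: 54000 * 0.934 = 50436
60–74: 17500 * 0.93 = 16275
Net migration: 0–14 − 60 → 40510; 15–29 + 240 → 110847; 30–44 + 200 → 71623; 45–59 + 160 → 50596; 60–74 − 360 → 15915
Population now: 0–14=40510, 15–29=110847, 30–44=71623, 45–59=50596, 60–74=15915
Period 2.
Births: 110847 * 0.272 = 30150  |  71623 * 0.371 = 26572 → total 56722
15–29: 40510 * 0.966 = 39133
30–44: 110847 * 0.946 = 104861
45–59: 71623 * 0.934 = 66896
60–74: 50596 * 0.93 = 47054
Net migration: 0–14 − 60 → 56662; 15–29 + 240 → 39373; 30–44 + 200 → 105061; 45–59 + 160 → 67056; 60–74 − 360 → 46694
Population now: 0–14=56662, 15–29=39373, 30–44=105061, 45–59=67056, 60–74=46694
Period 3.
Births: 39373 * 0.272 = 10709  |  105061 * 0.371 = 38978 → total 49687
15–29: 56662 * 0.966 = 54735
30–44: 39373 * 0.946 = 37247
45–59: 105061 * 0.934 = 98127
60–74: 67056 * 0.93 = 62362
Net migration: 0–14 − 60 → 49627; 15–29 + 240 → 54975; 30–44 + 200 → 37447; 45–59 + 160 → 98287; 60–74 − 360 → 62002
Population now: 0–14=49627, 15–29=54975, 30–44=37447, 45–59=98287, 60–74=62002
Period 4.
Births: 54975 * 0.272 = 14953  |  37447 * 0.371 = 13893 → total 28846
15–29: 49627 * 0.966 = 47940
30–44: 54975 * 0.946 = 52006
45–59: 37447 * 0.934 = 34975
60–74: 98287 * 0.93 = 91407
Net migration: 0–14 − 60 → 28786; 15–29 + 240 → 48180; 30–44 + 200 → 52206; 45–59 + 160 → 35135; 60–74 − 360 → 91047
Population now: 0–14=28786, 15–29=48180, 30–44=52206, 45–59=35135, 60–74=91047
Total: 283000 → 255354; change = -27646; percentage change = -9.8%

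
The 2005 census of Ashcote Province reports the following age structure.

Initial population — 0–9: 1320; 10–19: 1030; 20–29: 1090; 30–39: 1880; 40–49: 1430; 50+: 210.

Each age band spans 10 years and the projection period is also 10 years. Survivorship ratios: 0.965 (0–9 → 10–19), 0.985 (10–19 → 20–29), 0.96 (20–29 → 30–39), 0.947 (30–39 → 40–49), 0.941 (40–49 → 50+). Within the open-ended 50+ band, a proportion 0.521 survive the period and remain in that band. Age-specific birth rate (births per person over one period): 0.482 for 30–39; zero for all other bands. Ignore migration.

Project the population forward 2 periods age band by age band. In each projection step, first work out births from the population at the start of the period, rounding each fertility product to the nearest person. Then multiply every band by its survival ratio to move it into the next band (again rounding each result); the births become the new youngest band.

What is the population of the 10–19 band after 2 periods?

874

Numbering the groups 1..6 from youngest to oldest:
Period 1:
Births: 1880 × 0.482 = 906
Group 2: 1320 × 0.965 = 1274
Group 3: 1030 × 0.985 = 1015
Group 4: 1090 × 0.96 = 1046
Group 5: 1880 × 0.947 = 1780
Group 6: 1430 × 0.941 + 210 × 0.521 = 1346 + 109 = 1455
Giving 906 / 1274 / 1015 / 1046 / 1780 / 1455.
Period 2:
Births: 1046 × 0.482 = 504
Group 2: 906 × 0.965 = 874
Group 3: 1274 × 0.985 = 1255
Group 4: 1015 × 0.96 = 974
Group 5: 1046 × 0.947 = 991
Group 6: 1780 × 0.941 + 1455 × 0.521 = 1675 + 758 = 2433
Giving 504 / 874 / 1255 / 974 / 991 / 2433.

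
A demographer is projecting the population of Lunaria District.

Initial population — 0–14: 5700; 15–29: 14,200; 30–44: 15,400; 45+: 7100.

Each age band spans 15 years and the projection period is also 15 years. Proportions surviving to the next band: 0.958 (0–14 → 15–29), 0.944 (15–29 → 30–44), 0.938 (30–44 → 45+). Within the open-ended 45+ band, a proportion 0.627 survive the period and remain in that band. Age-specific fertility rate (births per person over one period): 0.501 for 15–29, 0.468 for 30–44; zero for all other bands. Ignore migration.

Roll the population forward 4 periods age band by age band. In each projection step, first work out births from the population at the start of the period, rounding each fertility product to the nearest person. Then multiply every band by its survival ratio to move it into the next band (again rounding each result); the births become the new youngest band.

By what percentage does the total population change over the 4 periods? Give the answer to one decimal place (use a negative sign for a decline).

23.1

Let group 1 be 0–14 through group 4 = 45+.
Period 1:
Births: 14200 × 0.501 = 7114  |  15400 × 0.468 = 7207 ⇒ total 14321
Group 2: 5700 × 0.958 = 5461
Group 3: 14200 × 0.944 = 13405
Group 4: 15400 × 0.938 + 7100 × 0.627 = 14445 + 4452 = 18897
Population now: 0–14=14321, 15–29=5461, 30–44=13405, 45+=18897
Period 2:
Births: 5461 × 0.501 = 2736  |  13405 × 0.468 = 6274 ⇒ total 9010
Group 2: 14321 × 0.958 = 13720
Group 3: 5461 × 0.944 = 5155
Group 4: 13405 × 0.938 + 18897 × 0.627 = 12574 + 11848 = 24422
Population now: 0–14=9010, 15–29=13720, 30–44=5155, 45+=24422
Period 3:
Births: 13720 × 0.501 = 6874  |  5155 × 0.468 = 2413 ⇒ total 9287
Group 2: 9010 × 0.958 = 8632
Group 3: 13720 × 0.944 = 12952
Group 4: 5155 × 0.938 + 24422 × 0.627 = 4835 + 15313 = 20148
Population now: 0–14=9287, 15–29=8632, 30–44=12952, 45+=20148
Period 4:
Births: 8632 × 0.501 = 4325  |  12952 × 0.468 = 6062 ⇒ total 10387
Group 2: 9287 × 0.958 = 8897
Group 3: 8632 × 0.944 = 8149
Group 4: 12952 × 0.938 + 20148 × 0.627 = 12149 + 12633 = 24782
Population now: 0–14=10387, 15–29=8897, 30–44=8149, 45+=24782
Total: 42400 → 52215; change = 9815; percentage change = 23.1%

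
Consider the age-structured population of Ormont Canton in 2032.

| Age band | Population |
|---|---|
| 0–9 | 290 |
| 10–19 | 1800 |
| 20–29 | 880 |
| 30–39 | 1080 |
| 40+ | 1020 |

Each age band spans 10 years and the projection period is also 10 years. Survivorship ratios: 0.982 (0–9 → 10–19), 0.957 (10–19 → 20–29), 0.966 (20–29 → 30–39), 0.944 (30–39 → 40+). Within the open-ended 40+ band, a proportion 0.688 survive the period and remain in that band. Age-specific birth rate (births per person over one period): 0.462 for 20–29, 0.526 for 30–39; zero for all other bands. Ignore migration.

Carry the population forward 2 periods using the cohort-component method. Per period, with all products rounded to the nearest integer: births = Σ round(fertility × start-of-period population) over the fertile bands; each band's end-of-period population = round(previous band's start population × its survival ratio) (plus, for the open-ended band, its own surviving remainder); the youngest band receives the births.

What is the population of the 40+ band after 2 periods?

Period 1.
Births: 880 × 0.462 = 407, 1080 × 0.526 = 568 → 975
10–19: 290 × 0.982 = 285
20–29: 1800 × 0.957 = 1723
30–39: 880 × 0.966 = 850
40+: 1080 × 0.944 + 1020 × 0.688 = 1020 + 702 = 1722
Population now: 0–9=975, 10–19=285, 20–29=1723, 30–39=850, 40+=1722
Period 2.
Births: 1723 × 0.462 = 796, 850 × 0.526 = 447 → 1243
10–19: 975 × 0.982 = 957
20–29: 285 × 0.957 = 273
30–39: 1723 × 0.966 = 1664
40+: 850 × 0.944 + 1722 × 0.688 = 802 + 1185 = 1987
Population now: 0–9=1243, 10–19=957, 20–29=273, 30–39=1664, 40+=1987

1987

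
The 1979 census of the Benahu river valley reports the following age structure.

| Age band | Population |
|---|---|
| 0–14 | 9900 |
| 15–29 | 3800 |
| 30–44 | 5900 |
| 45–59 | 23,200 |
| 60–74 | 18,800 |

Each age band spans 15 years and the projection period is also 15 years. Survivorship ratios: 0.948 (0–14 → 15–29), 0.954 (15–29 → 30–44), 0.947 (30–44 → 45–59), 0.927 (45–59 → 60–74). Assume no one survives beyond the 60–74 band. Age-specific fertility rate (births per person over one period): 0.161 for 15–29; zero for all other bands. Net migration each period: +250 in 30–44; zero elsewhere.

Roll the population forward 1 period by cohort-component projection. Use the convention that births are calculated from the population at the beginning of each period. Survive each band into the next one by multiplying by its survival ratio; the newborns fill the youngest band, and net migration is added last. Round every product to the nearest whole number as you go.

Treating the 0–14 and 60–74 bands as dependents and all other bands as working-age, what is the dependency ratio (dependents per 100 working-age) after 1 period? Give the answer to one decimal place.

Period 1:
Births: 3800 × 0.161 = 612
15–29: 9900 × 0.948 = 9385
30–44: 3800 × 0.954 = 3625
45–59: 5900 × 0.947 = 5587
60–74: 23200 × 0.927 = 21506
Net migration: 30–44 + 250 → 3875
Giving 612 / 9385 / 3875 / 5587 / 21506.
Dependents (band 0–14 + band 60–74) = 612 + 21506 = 22118; working-age = 18847; ratio = 22118/18847 × 100 = 117.4

117.4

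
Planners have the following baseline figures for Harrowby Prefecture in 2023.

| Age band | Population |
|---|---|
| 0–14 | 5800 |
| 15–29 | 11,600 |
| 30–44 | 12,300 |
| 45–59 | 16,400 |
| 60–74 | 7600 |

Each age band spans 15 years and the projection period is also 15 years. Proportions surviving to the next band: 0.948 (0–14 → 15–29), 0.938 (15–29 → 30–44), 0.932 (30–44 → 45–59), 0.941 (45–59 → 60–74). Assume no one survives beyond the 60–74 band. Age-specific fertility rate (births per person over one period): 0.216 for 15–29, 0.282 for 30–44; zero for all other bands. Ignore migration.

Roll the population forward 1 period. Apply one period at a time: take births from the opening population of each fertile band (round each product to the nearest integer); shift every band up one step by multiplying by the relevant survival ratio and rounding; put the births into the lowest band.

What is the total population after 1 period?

49250

Numbering the groups 1..5 from youngest to oldest:
Period 1:
Births: 11600 * 0.216 = 2506, 12300 * 0.282 = 3469 ⇒ total 5975
Group 2: 5800 * 0.948 = 5498
Group 3: 11600 * 0.938 = 10881
Group 4: 12300 * 0.932 = 11464
Group 5: 16400 * 0.941 = 15432
→ [5975, 5498, 10881, 11464, 15432]
Total after period 1: 5975 + 5498 + 10881 + 11464 + 15432 = 49250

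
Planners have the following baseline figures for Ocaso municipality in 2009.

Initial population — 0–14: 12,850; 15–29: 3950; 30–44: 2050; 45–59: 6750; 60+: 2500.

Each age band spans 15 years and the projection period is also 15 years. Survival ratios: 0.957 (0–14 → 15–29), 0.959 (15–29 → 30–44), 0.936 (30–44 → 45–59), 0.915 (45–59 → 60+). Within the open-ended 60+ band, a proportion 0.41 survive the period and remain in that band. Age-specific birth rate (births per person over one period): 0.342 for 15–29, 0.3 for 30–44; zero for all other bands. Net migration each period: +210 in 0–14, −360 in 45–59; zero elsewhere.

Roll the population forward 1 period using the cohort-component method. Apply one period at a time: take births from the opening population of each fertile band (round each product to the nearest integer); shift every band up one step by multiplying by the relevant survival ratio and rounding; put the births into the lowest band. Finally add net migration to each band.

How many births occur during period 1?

1966

(Bands numbered youngest = 1 to oldest = 5.)
Period 1:
Births: 3950 * 0.342 = 1351, 2050 * 0.3 = 615 ⇒ total 1966
Band 2: 12850 * 0.957 = 12297
Band 3: 3950 * 0.959 = 3788
Band 4: 2050 * 0.936 = 1919
Band 5: 6750 * 0.915 + 2500 * 0.41 = 6176 + 1025 = 7201
Net migration: Band 1 + 210 → 2176; Band 4 − 360 → 1559
End of period: [2176, 12297, 3788, 1559, 7201]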